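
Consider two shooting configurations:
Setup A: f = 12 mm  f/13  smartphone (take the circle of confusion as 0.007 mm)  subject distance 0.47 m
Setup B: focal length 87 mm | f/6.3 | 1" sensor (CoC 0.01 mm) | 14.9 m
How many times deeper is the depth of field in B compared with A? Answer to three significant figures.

Setup A: H = 12²/(13×0.007) + 12 ≈ 1594.4 mm; DoF = Df − Dn = 661.44 − 364.50 ≈ 296.94 mm.
Setup B: H = 87²/(6.3×0.01) + 87 ≈ 120229.9 mm; DoF = Df − Dn = 16995.5 − 13264.5 ≈ 3731.0 mm.
Ratio = 3731.0 / 296.94 ≈ 12.6.

12.6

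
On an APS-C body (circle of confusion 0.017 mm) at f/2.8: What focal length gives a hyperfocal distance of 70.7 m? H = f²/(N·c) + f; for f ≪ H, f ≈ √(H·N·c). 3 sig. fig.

From H = f²/(N·c) + f, with f ≪ H: f ≈ √(H·N·c) = √(70700 × 2.8 × 0.017) = √3365.3 ≈ 58.01 mm.
The +f correction barely moves this — solving exactly, f² + N·c·f − N·c·H = 0 ⇒ f = (−N·c + √((N·c)² + 4·N·c·H))/2 = (−0.0476 + √13461)/2 ≈ 57.988 mm, so f ≈ 58.0 mm.

58.0 mm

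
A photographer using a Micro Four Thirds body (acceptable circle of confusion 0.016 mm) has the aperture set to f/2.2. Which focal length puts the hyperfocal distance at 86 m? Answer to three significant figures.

From H = f²/(N·c) + f, with f ≪ H: f ≈ √(H·N·c) = √(86000 × 2.2 × 0.016) = √3027.2 ≈ 55.02 mm.
The +f correction barely moves this — solving exactly, f² + N·c·f − N·c·H = 0 ⇒ f = (−N·c + √((N·c)² + 4·N·c·H))/2 = (−0.0352 + √12109)/2 ≈ 55.002 mm, so f ≈ 55.0 mm.

55.0 mm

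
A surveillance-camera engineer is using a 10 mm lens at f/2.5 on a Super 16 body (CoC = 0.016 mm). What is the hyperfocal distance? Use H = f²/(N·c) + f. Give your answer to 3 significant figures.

2.51 m

Hyperfocal distance H = f²/(N·c) + f = 10²/(2.5 × 0.016) + 10 = 100/0.04 + 10 ≈ 2510.0 mm ≈ 2.51 m.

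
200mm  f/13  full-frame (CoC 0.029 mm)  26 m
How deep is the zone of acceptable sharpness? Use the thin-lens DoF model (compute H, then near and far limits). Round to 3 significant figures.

Hyperfocal distance H = f²/(N·c) + f = 200²/(13 × 0.029) + 200 = 40000/0.377 + 200 ≈ 106300.8 mm ≈ 106.3 m.
Near limit Dn = s·(H − f)/(H + s − 2f) = 26000 × (106300.8 − 200) / (106300.8 + 26000 − 2 × 200) = 26000 × 106100.8 / 131900.8 ≈ 20914 mm.
Far limit Df = s·(H − f)/(H − s) = 26000 × (106300.8 − 200) / (106300.8 − 26000) = 26000 × 106100.8 / 80300.8 ≈ 34354 mm.
Depth of field = Df − Dn = 34354 − 20914 ≈ 13440 mm ≈ 13.4 m.

13.4 m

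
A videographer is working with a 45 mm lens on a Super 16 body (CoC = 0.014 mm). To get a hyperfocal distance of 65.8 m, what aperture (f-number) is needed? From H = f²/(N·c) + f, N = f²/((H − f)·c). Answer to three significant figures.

f/2.20

Rearrange H = f²/(N·c) + f for N: N = f² / ((H − f)·c).
N = 45² / ((65800 − 45) × 0.014) = 2025 / 920.6 ≈ 2.20.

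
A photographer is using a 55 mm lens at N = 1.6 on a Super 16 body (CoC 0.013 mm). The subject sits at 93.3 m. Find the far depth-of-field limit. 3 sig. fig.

260 m

Hyperfocal distance H = f²/(N·c) + f = 55²/(1.6 × 0.013) + 55 = 3025/0.0208 + 55 ≈ 145487.7 mm ≈ 145.5 m.
Far limit Df = s·(H − f)/(H − s) = 93300 × (145487.7 − 55) / (145487.7 − 93300) = 93300 × 145432.7 / 52187.7 ≈ 260001 mm ≈ 260 m.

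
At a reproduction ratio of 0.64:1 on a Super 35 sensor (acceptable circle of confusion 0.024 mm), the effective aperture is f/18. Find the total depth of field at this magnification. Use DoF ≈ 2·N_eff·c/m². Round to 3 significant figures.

At magnification m, DoF ≈ 2·N_eff·c/m² = 2 × 18 × 0.024 / 0.64² = 0.864 / 0.4096 ≈ 2.11 mm.

2.11 mm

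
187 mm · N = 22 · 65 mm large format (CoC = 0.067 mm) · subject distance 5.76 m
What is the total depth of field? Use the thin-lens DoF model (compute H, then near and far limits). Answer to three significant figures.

Hyperfocal distance H = f²/(N·c) + f = 187²/(22 × 0.067) + 187 = 34969/1.474 + 187 ≈ 23910.9 mm ≈ 23.91 m.
Near limit Dn = s·(H − f)/(H + s − 2f) = 5760 × (23910.9 − 187) / (23910.9 + 5760 − 2 × 187) = 5760 × 23723.9 / 29296.9 ≈ 4664.3 mm.
Far limit Df = s·(H − f)/(H − s) = 5760 × (23910.9 − 187) / (23910.9 − 5760) = 5760 × 23723.9 / 18150.9 ≈ 7528.5 mm.
Depth of field = Df − Dn = 7528.5 − 4664.3 ≈ 2864.2 mm ≈ 2.86 m.

2.86 m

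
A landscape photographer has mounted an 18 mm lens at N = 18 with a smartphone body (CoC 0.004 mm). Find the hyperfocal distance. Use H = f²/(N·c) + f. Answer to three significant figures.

4.52 m

Hyperfocal distance H = f²/(N·c) + f = 18²/(18 × 0.004) + 18 = 324/0.072 + 18 ≈ 4518.0 mm ≈ 4.52 m.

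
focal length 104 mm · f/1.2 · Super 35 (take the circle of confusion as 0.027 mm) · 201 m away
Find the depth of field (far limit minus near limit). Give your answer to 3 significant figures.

Hyperfocal distance H = f²/(N·c) + f = 104²/(1.2 × 0.027) + 104 = 10816/0.0324 + 104 ≈ 333931.2 mm ≈ 333.9 m.
Near limit Dn = s·(H − f)/(H + s − 2f) = 201000 × (333931.2 − 104) / (333931.2 + 201000 − 2 × 104) = 201000 × 333827.2 / 534723.2 ≈ 125484 mm.
Far limit Df = s·(H − f)/(H − s) = 201000 × (333931.2 − 104) / (333931.2 − 201000) = 201000 × 333827.2 / 132931.2 ≈ 504767 mm.
Depth of field = Df − Dn = 504767 − 125484 ≈ 379283 mm ≈ 379 m.

379 m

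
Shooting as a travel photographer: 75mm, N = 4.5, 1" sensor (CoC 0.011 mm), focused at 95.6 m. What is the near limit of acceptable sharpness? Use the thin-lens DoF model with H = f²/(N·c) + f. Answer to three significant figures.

51.9 m

Hyperfocal distance H = f²/(N·c) + f = 75²/(4.5 × 0.011) + 75 = 5625/0.0495 + 75 ≈ 113711.4 mm ≈ 113.7 m.
Near limit Dn = s·(H − f)/(H + s − 2f) = 95600 × (113711.4 − 75) / (113711.4 + 95600 − 2 × 75) = 95600 × 113636.4 / 209161.4 ≈ 51939 mm ≈ 51.9 m.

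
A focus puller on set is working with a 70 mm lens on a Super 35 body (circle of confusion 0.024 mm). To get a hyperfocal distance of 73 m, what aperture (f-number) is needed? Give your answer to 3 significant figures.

f/2.80

Rearrange H = f²/(N·c) + f for N: N = f² / ((H − f)·c).
N = 70² / ((73000 − 70) × 0.024) = 4900 / 1750 ≈ 2.80.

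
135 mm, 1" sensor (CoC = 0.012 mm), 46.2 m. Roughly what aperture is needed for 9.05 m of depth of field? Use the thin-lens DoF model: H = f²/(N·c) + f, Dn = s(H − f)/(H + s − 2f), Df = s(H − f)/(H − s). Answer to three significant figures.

Write h = H − f = f²/(N·c). The thin-lens limits are Dn = s·h/(h + (s−f)) and Df = s·h/(h − (s−f)), so DoF = Df − Dn = 2·s·(s−f)·h / (h² − (s−f)²).
That is a quadratic in h: DoF·h² − 2·s·(s−f)·h − DoF·(s−f)² = 0 ⇒ h = (s−f)·(s + √(s² + DoF²)) / DoF = 46065 × (46200 + √(46200² + 9050²)) / 9050 = 46065 × (46200 + 47078.0) / 9050 ≈ 474790 mm.
Then N = f²/(c·h) = 135² / (0.012 × 474790) = 18225 / 5697.5 ≈ 3.20.

f/3.20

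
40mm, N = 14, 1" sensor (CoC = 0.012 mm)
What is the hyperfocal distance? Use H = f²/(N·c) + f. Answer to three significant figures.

Hyperfocal distance H = f²/(N·c) + f = 40²/(14 × 0.012) + 40 = 1600/0.168 + 40 ≈ 9563.8 mm ≈ 9.56 m.

9.56 m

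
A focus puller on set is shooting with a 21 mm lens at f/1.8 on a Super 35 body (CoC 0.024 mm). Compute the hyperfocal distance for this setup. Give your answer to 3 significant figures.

Hyperfocal distance H = f²/(N·c) + f = 21²/(1.8 × 0.024) + 21 = 441/0.0432 + 21 ≈ 10229.3 mm ≈ 10.2 m.

10.2 m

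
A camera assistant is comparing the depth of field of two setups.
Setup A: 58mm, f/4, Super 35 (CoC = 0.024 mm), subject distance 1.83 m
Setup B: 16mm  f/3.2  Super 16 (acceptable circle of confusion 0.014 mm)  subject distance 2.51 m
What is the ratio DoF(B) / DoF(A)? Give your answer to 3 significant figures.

14.6

Setup A: H = 58²/(4×0.024) + 58 ≈ 35099.7 mm; DoF = Df − Dn = 1927.47 − 1741.91 ≈ 185.56 mm.
Setup B: H = 16²/(3.2×0.014) + 16 ≈ 5730.3 mm; DoF = Df − Dn = 4453.9 − 1747.4 ≈ 2706.5 mm.
Ratio = 2706.5 / 185.56 ≈ 14.6.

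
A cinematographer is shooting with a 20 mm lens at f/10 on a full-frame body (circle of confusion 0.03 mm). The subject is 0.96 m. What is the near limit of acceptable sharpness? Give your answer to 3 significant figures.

0.563 m

Hyperfocal distance H = f²/(N·c) + f = 20²/(10 × 0.03) + 20 = 400/0.3 + 20 ≈ 1353.3 mm ≈ 1.353 m.
Near limit Dn = s·(H − f)/(H + s − 2f) = 960 × (1353.3 − 20) / (1353.3 + 960 − 2 × 20) = 960 × 1333.3 / 2273.3 ≈ 563.05 mm ≈ 0.563 m.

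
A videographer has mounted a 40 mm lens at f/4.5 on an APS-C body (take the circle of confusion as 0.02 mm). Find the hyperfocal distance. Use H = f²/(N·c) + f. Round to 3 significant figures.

17.8 m

Hyperfocal distance H = f²/(N·c) + f = 40²/(4.5 × 0.02) + 40 = 1600/0.09 + 40 ≈ 17817.8 mm ≈ 17.8 m.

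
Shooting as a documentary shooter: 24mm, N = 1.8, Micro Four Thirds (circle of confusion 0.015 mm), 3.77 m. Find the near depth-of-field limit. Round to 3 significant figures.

Hyperfocal distance H = f²/(N·c) + f = 24²/(1.8 × 0.015) + 24 = 576/0.027 + 24 ≈ 21357.3 mm ≈ 21.36 m.
Near limit Dn = s·(H − f)/(H + s − 2f) = 3770 × (21357.3 − 24) / (21357.3 + 3770 − 2 × 24) = 3770 × 21333.3 / 25079.3 ≈ 3206.9 mm ≈ 3.21 m.

3.21 m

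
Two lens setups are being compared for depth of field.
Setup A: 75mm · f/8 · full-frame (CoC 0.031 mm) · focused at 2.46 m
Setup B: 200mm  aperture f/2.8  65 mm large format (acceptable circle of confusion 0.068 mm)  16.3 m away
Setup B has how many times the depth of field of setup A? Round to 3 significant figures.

Setup A: H = 75²/(8×0.031) + 75 ≈ 22756.5 mm; DoF = Df − Dn = 2749.07 − 2225.94 ≈ 523.13 mm.
Setup B: H = 200²/(2.8×0.068) + 200 ≈ 210284.0 mm; DoF = Df − Dn = 17652.8 − 15139.8 ≈ 2513.0 mm.
Ratio = 2513.0 / 523.13 ≈ 4.80.

4.80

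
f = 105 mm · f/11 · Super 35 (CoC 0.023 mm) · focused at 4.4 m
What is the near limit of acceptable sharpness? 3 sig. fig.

Hyperfocal distance H = f²/(N·c) + f = 105²/(11 × 0.023) + 105 = 11025/0.253 + 105 ≈ 43682.1 mm ≈ 43.68 m.
Near limit Dn = s·(H − f)/(H + s − 2f) = 4400 × (43682.1 − 105) / (43682.1 + 4400 − 2 × 105) = 4400 × 43577.1 / 47872.1 ≈ 4005.2 mm ≈ 4.01 m.

4.01 m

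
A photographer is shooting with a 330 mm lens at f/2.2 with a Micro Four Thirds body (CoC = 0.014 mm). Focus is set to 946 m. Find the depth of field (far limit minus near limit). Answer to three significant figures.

545 m

Hyperfocal distance H = f²/(N·c) + f = 330²/(2.2 × 0.014) + 330 = 108900/0.0308 + 330 ≈ 3536044.3 mm ≈ 3536 m.
Near limit Dn = s·(H − f)/(H + s − 2f) = 946000 × (3536044.3 − 330) / (3536044.3 + 946000 − 2 × 330) = 946000 × 3535714.3 / 4481384.3 ≈ 746373 mm.
Far limit Df = s·(H − f)/(H − s) = 946000 × (3536044.3 − 330) / (3536044.3 − 946000) = 946000 × 3535714.3 / 2590044.3 ≈ 1291401 mm.
Depth of field = Df − Dn = 1291401 − 746373 ≈ 545028 mm ≈ 545 m.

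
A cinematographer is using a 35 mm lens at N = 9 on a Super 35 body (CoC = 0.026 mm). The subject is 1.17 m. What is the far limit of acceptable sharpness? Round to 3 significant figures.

Hyperfocal distance H = f²/(N·c) + f = 35²/(9 × 0.026) + 35 = 1225/0.234 + 35 ≈ 5270.0 mm ≈ 5.270 m.
Far limit Df = s·(H − f)/(H − s) = 1170 × (5270.0 − 35) / (5270.0 − 1170) = 1170 × 5235.0 / 4100.0 ≈ 1493.9 mm ≈ 1.49 m.

1.49 m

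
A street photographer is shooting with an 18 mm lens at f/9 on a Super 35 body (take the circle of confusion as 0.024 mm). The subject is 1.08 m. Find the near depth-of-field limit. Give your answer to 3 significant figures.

Hyperfocal distance H = f²/(N·c) + f = 18²/(9 × 0.024) + 18 = 324/0.216 + 18 ≈ 1518.0 mm ≈ 1.518 m.
Near limit Dn = s·(H − f)/(H + s − 2f) = 1080 × (1518.0 − 18) / (1518.0 + 1080 − 2 × 18) = 1080 × 1500.0 / 2562.0 ≈ 632.32 mm ≈ 0.632 m.

0.632 m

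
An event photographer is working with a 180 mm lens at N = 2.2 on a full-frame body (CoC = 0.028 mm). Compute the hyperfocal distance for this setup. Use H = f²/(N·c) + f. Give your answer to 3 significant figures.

526 m

Hyperfocal distance H = f²/(N·c) + f = 180²/(2.2 × 0.028) + 180 = 32400/0.0616 + 180 ≈ 526154.0 mm ≈ 526 m.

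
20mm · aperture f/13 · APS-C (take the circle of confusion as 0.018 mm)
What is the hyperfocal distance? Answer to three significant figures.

1.73 m

Hyperfocal distance H = f²/(N·c) + f = 20²/(13 × 0.018) + 20 = 400/0.234 + 20 ≈ 1729.4 mm ≈ 1.73 m.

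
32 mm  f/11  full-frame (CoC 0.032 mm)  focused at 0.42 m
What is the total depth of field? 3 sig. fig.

114 mm

Hyperfocal distance H = f²/(N·c) + f = 32²/(11 × 0.032) + 32 = 1024/0.352 + 32 ≈ 2941.1 mm ≈ 2.941 m.
Near limit Dn = s·(H − f)/(H + s − 2f) = 420 × (2941.1 − 32) / (2941.1 + 420 − 2 × 32) = 420 × 2909.1 / 3297.1 ≈ 370.57 mm.
Far limit Df = s·(H − f)/(H − s) = 420 × (2941.1 − 32) / (2941.1 − 420) = 420 × 2909.1 / 2521.1 ≈ 484.64 mm.
Depth of field = Df − Dn = 484.64 − 370.57 ≈ 114.07 mm.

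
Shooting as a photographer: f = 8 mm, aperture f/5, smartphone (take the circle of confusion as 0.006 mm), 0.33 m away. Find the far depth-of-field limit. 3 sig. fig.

Hyperfocal distance H = f²/(N·c) + f = 8²/(5 × 0.006) + 8 = 64/0.03 + 8 ≈ 2141.3 mm ≈ 2.141 m.
Far limit Df = s·(H − f)/(H − s) = 330 × (2141.3 − 8) / (2141.3 − 330) = 330 × 2133.3 / 1811.3 ≈ 388.66 mm.

389 mm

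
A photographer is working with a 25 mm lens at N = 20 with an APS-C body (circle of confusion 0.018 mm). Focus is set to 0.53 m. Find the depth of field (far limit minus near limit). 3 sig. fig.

Hyperfocal distance H = f²/(N·c) + f = 25²/(20 × 0.018) + 25 = 625/0.36 + 25 ≈ 1761.1 mm ≈ 1.761 m.
Near limit Dn = s·(H − f)/(H + s − 2f) = 530 × (1761.1 − 25) / (1761.1 + 530 − 2 × 25) = 530 × 1736.1 / 2241.1 ≈ 410.57 mm.
Far limit Df = s·(H − f)/(H − s) = 530 × (1761.1 − 25) / (1761.1 − 530) = 530 × 1736.1 / 1231.1 ≈ 747.41 mm.
Depth of field = Df − Dn = 747.41 − 410.57 ≈ 336.84 mm.

337 mm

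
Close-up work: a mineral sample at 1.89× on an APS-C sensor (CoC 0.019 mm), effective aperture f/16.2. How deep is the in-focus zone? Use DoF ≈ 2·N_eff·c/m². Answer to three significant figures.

0.172 mm

At magnification m, DoF ≈ 2·N_eff·c/m² = 2 × 16.2 × 0.019 / 1.89² = 0.6156 / 3.572 ≈ 0.172 mm.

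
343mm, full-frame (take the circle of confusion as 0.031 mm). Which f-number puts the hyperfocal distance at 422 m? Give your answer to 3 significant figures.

f/9

Rearrange H = f²/(N·c) + f for N: N = f² / ((H − f)·c).
N = 343² / ((422000 − 343) × 0.031) = 117649 / 13071 ≈ 9.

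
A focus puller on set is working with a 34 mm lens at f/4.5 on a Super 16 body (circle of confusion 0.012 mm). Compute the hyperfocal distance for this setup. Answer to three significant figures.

21.4 m

Hyperfocal distance H = f²/(N·c) + f = 34²/(4.5 × 0.012) + 34 = 1156/0.054 + 34 ≈ 21441.4 mm ≈ 21.4 m.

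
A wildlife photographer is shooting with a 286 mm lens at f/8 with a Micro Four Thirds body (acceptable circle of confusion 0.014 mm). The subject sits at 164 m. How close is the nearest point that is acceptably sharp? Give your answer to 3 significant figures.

Hyperfocal distance H = f²/(N·c) + f = 286²/(8 × 0.014) + 286 = 81796/0.112 + 286 ≈ 730607.4 mm ≈ 730.6 m.
Near limit Dn = s·(H − f)/(H + s − 2f) = 164000 × (730607.4 − 286) / (730607.4 + 164000 − 2 × 286) = 164000 × 730321.4 / 894035.4 ≈ 133969 mm ≈ 134 m.

134 m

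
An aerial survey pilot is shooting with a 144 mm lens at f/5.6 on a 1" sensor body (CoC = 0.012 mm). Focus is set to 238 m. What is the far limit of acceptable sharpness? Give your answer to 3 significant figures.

1040 m

Hyperfocal distance H = f²/(N·c) + f = 144²/(5.6 × 0.012) + 144 = 20736/0.0672 + 144 ≈ 308715.4 mm ≈ 308.7 m.
Far limit Df = s·(H − f)/(H − s) = 238000 × (308715.4 − 144) / (308715.4 − 238000) = 238000 × 308571.4 / 70715.4 ≈ 1038529 mm ≈ 1040 m.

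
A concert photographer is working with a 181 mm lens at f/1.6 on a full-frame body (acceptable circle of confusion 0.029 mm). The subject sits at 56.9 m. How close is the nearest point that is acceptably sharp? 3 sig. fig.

Hyperfocal distance H = f²/(N·c) + f = 181²/(1.6 × 0.029) + 181 = 32761/0.0464 + 181 ≈ 706237.0 mm ≈ 706.2 m.
Near limit Dn = s·(H − f)/(H + s − 2f) = 56900 × (706237.0 − 181) / (706237.0 + 56900 − 2 × 181) = 56900 × 706056.0 / 762775.0 ≈ 52669 mm ≈ 52.7 m.

52.7 m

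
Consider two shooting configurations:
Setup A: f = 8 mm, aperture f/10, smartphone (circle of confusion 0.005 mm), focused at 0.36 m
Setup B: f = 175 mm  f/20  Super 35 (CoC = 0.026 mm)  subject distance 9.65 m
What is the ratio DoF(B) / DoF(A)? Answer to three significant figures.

14.9

Setup A: H = 8²/(10×0.005) + 8 ≈ 1288.0 mm; DoF = Df − Dn = 496.55 − 282.35 ≈ 214.20 mm.
Setup B: H = 175²/(20×0.026) + 175 ≈ 59069.2 mm; DoF = Df − Dn = 11500.2 − 8312.6 ≈ 3187.6 mm.
Ratio = 3187.6 / 214.20 ≈ 14.9.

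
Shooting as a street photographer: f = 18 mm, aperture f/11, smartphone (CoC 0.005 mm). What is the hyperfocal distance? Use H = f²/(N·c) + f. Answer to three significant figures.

Hyperfocal distance H = f²/(N·c) + f = 18²/(11 × 0.005) + 18 = 324/0.055 + 18 ≈ 5908.9 mm ≈ 5.91 m.

5.91 m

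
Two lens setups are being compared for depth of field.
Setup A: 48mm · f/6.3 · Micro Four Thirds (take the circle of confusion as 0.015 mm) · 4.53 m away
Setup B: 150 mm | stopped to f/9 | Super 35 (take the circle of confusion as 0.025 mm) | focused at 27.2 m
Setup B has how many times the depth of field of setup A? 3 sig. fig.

9.21

Setup A: H = 48²/(6.3×0.015) + 48 ≈ 24429.0 mm; DoF = Df − Dn = 5550.3 − 3826.6 ≈ 1723.7 mm.
Setup B: H = 150²/(9×0.025) + 150 ≈ 100150.0 mm; DoF = Df − Dn = 37286 − 21409 ≈ 15877 mm.
Ratio = 15877 / 1723.7 ≈ 9.21.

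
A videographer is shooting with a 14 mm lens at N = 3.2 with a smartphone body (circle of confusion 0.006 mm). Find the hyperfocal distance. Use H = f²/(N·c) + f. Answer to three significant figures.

10.2 m

Hyperfocal distance H = f²/(N·c) + f = 14²/(3.2 × 0.006) + 14 = 196/0.0192 + 14 ≈ 10222.3 mm ≈ 10.2 m.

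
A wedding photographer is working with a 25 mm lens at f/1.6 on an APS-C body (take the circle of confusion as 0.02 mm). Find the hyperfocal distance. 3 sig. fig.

Hyperfocal distance H = f²/(N·c) + f = 25²/(1.6 × 0.02) + 25 = 625/0.032 + 25 ≈ 19556.2 mm ≈ 19.6 m.

19.6 m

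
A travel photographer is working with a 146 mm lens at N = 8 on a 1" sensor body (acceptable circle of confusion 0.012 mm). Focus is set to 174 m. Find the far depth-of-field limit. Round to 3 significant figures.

Hyperfocal distance H = f²/(N·c) + f = 146²/(8 × 0.012) + 146 = 21316/0.096 + 146 ≈ 222187.7 mm ≈ 222.2 m.
Far limit Df = s·(H − f)/(H − s) = 174000 × (222187.7 − 146) / (222187.7 − 174000) = 174000 × 222041.7 / 48187.7 ≈ 801766 mm ≈ 802 m.

802 m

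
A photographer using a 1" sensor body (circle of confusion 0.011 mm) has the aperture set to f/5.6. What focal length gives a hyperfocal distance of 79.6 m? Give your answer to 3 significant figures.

From H = f²/(N·c) + f, with f ≪ H: f ≈ √(H·N·c) = √(79600 × 5.6 × 0.011) = √4903.4 ≈ 70.02 mm.
The +f correction barely moves this — solving exactly, f² + N·c·f − N·c·H = 0 ⇒ f = (−N·c + √((N·c)² + 4·N·c·H))/2 = (−0.0616 + √19613)/2 ≈ 69.993 mm, so f ≈ 70.0 mm.

70.0 mm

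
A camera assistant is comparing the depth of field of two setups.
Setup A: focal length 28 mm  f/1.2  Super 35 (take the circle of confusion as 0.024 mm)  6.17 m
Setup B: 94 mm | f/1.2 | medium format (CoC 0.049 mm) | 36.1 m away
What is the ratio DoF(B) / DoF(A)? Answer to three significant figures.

Setup A: H = 28²/(1.2×0.024) + 28 ≈ 27250.2 mm; DoF = Df − Dn = 7967.7 − 5034.2 ≈ 2933.5 mm.
Setup B: H = 94²/(1.2×0.049) + 94 ≈ 150366.1 mm; DoF = Df − Dn = 47475 − 29122 ≈ 18353 mm.
Ratio = 18353 / 2933.5 ≈ 6.26.

6.26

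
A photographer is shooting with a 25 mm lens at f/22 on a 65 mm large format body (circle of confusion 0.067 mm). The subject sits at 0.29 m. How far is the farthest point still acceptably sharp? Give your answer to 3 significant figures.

Hyperfocal distance H = f²/(N·c) + f = 25²/(22 × 0.067) + 25 = 625/1.474 + 25 ≈ 449.0 mm ≈ 0.449 m.
Far limit Df = s·(H − f)/(H − s) = 290 × (449.0 − 25) / (449.0 − 290) = 290 × 424.0 / 159.0 ≈ 773.28 mm ≈ 0.773 m.

0.773 m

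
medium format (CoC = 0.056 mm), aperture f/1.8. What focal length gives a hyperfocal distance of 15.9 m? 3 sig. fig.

40.0 mm

From H = f²/(N·c) + f, with f ≪ H: f ≈ √(H·N·c) = √(15900 × 1.8 × 0.056) = √1602.7 ≈ 40.03 mm.
The +f correction barely moves this — solving exactly, f² + N·c·f − N·c·H = 0 ⇒ f = (−N·c + √((N·c)² + 4·N·c·H))/2 = (−0.1008 + √6410.9)/2 ≈ 39.984 mm, so f ≈ 40.0 mm.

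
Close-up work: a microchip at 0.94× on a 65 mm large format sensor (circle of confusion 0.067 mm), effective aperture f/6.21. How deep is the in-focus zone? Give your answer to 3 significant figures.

0.942 mm

At magnification m, DoF ≈ 2·N_eff·c/m² = 2 × 6.21 × 0.067 / 0.94² = 0.8321 / 0.8836 ≈ 0.942 mm.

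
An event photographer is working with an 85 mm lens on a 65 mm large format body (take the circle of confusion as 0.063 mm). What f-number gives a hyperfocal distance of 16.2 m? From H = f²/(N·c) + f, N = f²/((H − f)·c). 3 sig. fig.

Rearrange H = f²/(N·c) + f for N: N = f² / ((H − f)·c).
N = 85² / ((16200 − 85) × 0.063) = 7225 / 1015 ≈ 7.12.

f/7.12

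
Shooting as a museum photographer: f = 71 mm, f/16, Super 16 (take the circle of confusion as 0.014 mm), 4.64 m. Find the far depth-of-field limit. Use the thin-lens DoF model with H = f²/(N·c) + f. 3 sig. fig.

5.82 m

Hyperfocal distance H = f²/(N·c) + f = 71²/(16 × 0.014) + 71 = 5041/0.224 + 71 ≈ 22575.5 mm ≈ 22.58 m.
Far limit Df = s·(H − f)/(H − s) = 4640 × (22575.5 − 71) / (22575.5 − 4640) = 4640 × 22504.5 / 17935.5 ≈ 5822.0 mm ≈ 5.82 m.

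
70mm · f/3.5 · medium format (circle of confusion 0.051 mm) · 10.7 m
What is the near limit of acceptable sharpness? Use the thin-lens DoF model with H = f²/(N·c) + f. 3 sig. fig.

7.71 m

Hyperfocal distance H = f²/(N·c) + f = 70²/(3.5 × 0.051) + 70 = 4900/0.1785 + 70 ≈ 27521.0 mm ≈ 27.52 m.
Near limit Dn = s·(H − f)/(H + s − 2f) = 10700 × (27521.0 − 70) / (27521.0 + 10700 − 2 × 70) = 10700 × 27451.0 / 38081.0 ≈ 7713.2 mm ≈ 7.71 m.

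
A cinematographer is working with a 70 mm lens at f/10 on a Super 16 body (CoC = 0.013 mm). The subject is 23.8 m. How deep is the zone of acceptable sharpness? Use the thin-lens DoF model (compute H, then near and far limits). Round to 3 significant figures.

49.6 m

Hyperfocal distance H = f²/(N·c) + f = 70²/(10 × 0.013) + 70 = 4900/0.13 + 70 ≈ 37762.3 mm ≈ 37.76 m.
Near limit Dn = s·(H − f)/(H + s − 2f) = 23800 × (37762.3 − 70) / (37762.3 + 23800 − 2 × 70) = 23800 × 37692.3 / 61422.3 ≈ 14605 mm.
Far limit Df = s·(H − f)/(H − s) = 23800 × (37762.3 − 70) / (37762.3 − 23800) = 23800 × 37692.3 / 13962.3 ≈ 64250 mm.
Depth of field = Df − Dn = 64250 − 14605 ≈ 49645 mm ≈ 49.6 m.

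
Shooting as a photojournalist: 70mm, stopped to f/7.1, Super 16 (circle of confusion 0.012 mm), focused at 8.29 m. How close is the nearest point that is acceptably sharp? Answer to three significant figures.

7.25 m

Hyperfocal distance H = f²/(N·c) + f = 70²/(7.1 × 0.012) + 70 = 4900/0.0852 + 70 ≈ 57581.7 mm ≈ 57.58 m.
Near limit Dn = s·(H − f)/(H + s − 2f) = 8290 × (57581.7 − 70) / (57581.7 + 8290 − 2 × 70) = 8290 × 57511.7 / 65731.7 ≈ 7253.3 mm ≈ 7.25 m.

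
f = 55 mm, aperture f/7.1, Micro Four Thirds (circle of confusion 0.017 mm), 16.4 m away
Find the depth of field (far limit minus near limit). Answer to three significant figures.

Hyperfocal distance H = f²/(N·c) + f = 55²/(7.1 × 0.017) + 55 = 3025/0.1207 + 55 ≈ 25117.1 mm ≈ 25.12 m.
Near limit Dn = s·(H − f)/(H + s − 2f) = 16400 × (25117.1 − 55) / (25117.1 + 16400 − 2 × 55) = 16400 × 25062.1 / 41407.1 ≈ 9926 mm.
Far limit Df = s·(H − f)/(H − s) = 16400 × (25117.1 − 55) / (25117.1 − 16400) = 16400 × 25062.1 / 8717.1 ≈ 47151 mm.
Depth of field = Df − Dn = 47151 − 9926 ≈ 37225 mm ≈ 37.2 m.

37.2 m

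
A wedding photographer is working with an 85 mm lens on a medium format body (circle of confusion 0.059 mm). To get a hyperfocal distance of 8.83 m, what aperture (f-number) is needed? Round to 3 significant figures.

f/14

Rearrange H = f²/(N·c) + f for N: N = f² / ((H − f)·c).
N = 85² / ((8830 − 85) × 0.059) = 7225 / 516.0 ≈ 14.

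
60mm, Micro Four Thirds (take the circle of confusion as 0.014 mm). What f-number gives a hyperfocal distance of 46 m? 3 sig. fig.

Rearrange H = f²/(N·c) + f for N: N = f² / ((H − f)·c).
N = 60² / ((46000 − 60) × 0.014) = 3600 / 643.2 ≈ 5.60.

f/5.60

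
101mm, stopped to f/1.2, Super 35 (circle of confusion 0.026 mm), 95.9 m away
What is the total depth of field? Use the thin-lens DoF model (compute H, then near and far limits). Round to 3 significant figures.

Hyperfocal distance H = f²/(N·c) + f = 101²/(1.2 × 0.026) + 101 = 10201/0.0312 + 101 ≈ 327056.1 mm ≈ 327.1 m.
Near limit Dn = s·(H − f)/(H + s − 2f) = 95900 × (327056.1 − 101) / (327056.1 + 95900 − 2 × 101) = 95900 × 326955.1 / 422754.1 ≈ 74168 mm.
Far limit Df = s·(H − f)/(H − s) = 95900 × (327056.1 − 101) / (327056.1 − 95900) = 95900 × 326955.1 / 231156.1 ≈ 135644 mm.
Depth of field = Df − Dn = 135644 − 74168 ≈ 61476 mm ≈ 61.5 m.

61.5 m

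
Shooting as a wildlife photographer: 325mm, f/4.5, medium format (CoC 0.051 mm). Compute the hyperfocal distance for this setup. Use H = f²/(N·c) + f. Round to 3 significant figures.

Hyperfocal distance H = f²/(N·c) + f = 325²/(4.5 × 0.051) + 325 = 105625/0.2295 + 325 ≈ 460564.7 mm ≈ 461 m.

461 m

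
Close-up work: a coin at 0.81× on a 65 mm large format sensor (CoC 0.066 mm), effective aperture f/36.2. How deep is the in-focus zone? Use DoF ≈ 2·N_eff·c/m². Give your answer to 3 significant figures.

At magnification m, DoF ≈ 2·N_eff·c/m² = 2 × 36.2 × 0.066 / 0.81² = 4.778 / 0.6561 ≈ 7.28 mm.

7.28 mm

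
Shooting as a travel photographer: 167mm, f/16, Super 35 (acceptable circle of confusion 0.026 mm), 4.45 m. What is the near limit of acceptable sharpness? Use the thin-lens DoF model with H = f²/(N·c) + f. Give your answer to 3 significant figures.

Hyperfocal distance H = f²/(N·c) + f = 167²/(16 × 0.026) + 167 = 27889/0.416 + 167 ≈ 67207.9 mm ≈ 67.21 m.
Near limit Dn = s·(H − f)/(H + s − 2f) = 4450 × (67207.9 − 167) / (67207.9 + 4450 − 2 × 167) = 4450 × 67040.9 / 71323.9 ≈ 4182.8 mm ≈ 4.18 m.

4.18 m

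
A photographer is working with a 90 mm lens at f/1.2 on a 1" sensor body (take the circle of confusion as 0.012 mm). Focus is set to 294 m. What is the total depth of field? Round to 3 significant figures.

Hyperfocal distance H = f²/(N·c) + f = 90²/(1.2 × 0.012) + 90 = 8100/0.0144 + 90 ≈ 562590.0 mm ≈ 562.6 m.
Near limit Dn = s·(H − f)/(H + s − 2f) = 294000 × (562590.0 − 90) / (562590.0 + 294000 − 2 × 90) = 294000 × 562500.0 / 856410.0 ≈ 193103 mm.
Far limit Df = s·(H − f)/(H − s) = 294000 × (562590.0 − 90) / (562590.0 − 294000) = 294000 × 562500.0 / 268590.0 ≈ 615715 mm.
Depth of field = Df − Dn = 615715 − 193103 ≈ 422612 mm ≈ 423 m.

423 m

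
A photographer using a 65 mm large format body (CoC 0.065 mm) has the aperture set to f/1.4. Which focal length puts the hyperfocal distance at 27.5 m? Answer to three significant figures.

50.0 mm

From H = f²/(N·c) + f, with f ≪ H: f ≈ √(H·N·c) = √(27500 × 1.4 × 0.065) = √2502.5 ≈ 50.02 mm.
The +f correction barely moves this — solving exactly, f² + N·c·f − N·c·H = 0 ⇒ f = (−N·c + √((N·c)² + 4·N·c·H))/2 = (−0.091 + √10010)/2 ≈ 49.980 mm, so f ≈ 50.0 mm.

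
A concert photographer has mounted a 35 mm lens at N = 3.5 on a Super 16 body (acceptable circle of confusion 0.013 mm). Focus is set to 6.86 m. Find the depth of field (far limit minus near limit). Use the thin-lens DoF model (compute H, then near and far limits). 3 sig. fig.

3.72 m

Hyperfocal distance H = f²/(N·c) + f = 35²/(3.5 × 0.013) + 35 = 1225/0.0455 + 35 ≈ 26958.1 mm ≈ 26.96 m.
Near limit Dn = s·(H − f)/(H + s − 2f) = 6860 × (26958.1 − 35) / (26958.1 + 6860 − 2 × 35) = 6860 × 26923.1 / 33748.1 ≈ 5472.7 mm.
Far limit Df = s·(H − f)/(H − s) = 6860 × (26958.1 − 35) / (26958.1 − 6860) = 6860 × 26923.1 / 20098.1 ≈ 9189.6 mm.
Depth of field = Df − Dn = 9189.6 − 5472.7 ≈ 3716.9 mm ≈ 3.72 m.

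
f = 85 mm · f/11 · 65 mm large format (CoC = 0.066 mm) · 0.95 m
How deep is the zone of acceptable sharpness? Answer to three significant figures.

166 mm

Hyperfocal distance H = f²/(N·c) + f = 85²/(11 × 0.066) + 85 = 7225/0.726 + 85 ≈ 10036.8 mm ≈ 10.04 m.
Near limit Dn = s·(H − f)/(H + s − 2f) = 950 × (10036.8 − 85) / (10036.8 + 950 − 2 × 85) = 950 × 9951.8 / 10816.8 ≈ 874.03 mm.
Far limit Df = s·(H − f)/(H − s) = 950 × (10036.8 − 85) / (10036.8 − 950) = 950 × 9951.8 / 9086.8 ≈ 1040.43 mm.
Depth of field = Df − Dn = 1040.43 − 874.03 ≈ 166.40 mm.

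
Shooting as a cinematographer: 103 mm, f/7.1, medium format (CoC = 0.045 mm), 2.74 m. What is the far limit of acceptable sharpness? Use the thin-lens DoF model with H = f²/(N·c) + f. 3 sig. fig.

2.98 m

Hyperfocal distance H = f²/(N·c) + f = 103²/(7.1 × 0.045) + 103 = 10609/0.3195 + 103 ≈ 33308.0 mm ≈ 33.31 m.
Far limit Df = s·(H − f)/(H − s) = 2740 × (33308.0 − 103) / (33308.0 − 2740) = 2740 × 33205.0 / 30568.0 ≈ 2976.4 mm ≈ 2.98 m.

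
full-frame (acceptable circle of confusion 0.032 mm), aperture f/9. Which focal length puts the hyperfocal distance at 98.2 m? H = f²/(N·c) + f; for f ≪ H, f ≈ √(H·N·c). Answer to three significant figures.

From H = f²/(N·c) + f, with f ≪ H: f ≈ √(H·N·c) = √(98200 × 9 × 0.032) = √28282 ≈ 168.2 mm.
The +f correction barely moves this — solving exactly, f² + N·c·f − N·c·H = 0 ⇒ f = (−N·c + √((N·c)² + 4·N·c·H))/2 = (−0.288 + √113126)/2 ≈ 168.03 mm, so f ≈ 168 mm.

168 mm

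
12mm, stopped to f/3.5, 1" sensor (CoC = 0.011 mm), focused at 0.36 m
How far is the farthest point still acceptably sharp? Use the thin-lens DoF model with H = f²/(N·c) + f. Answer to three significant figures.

Hyperfocal distance H = f²/(N·c) + f = 12²/(3.5 × 0.011) + 12 = 144/0.0385 + 12 ≈ 3752.3 mm ≈ 3.752 m.
Far limit Df = s·(H − f)/(H − s) = 360 × (3752.3 − 12) / (3752.3 − 360) = 360 × 3740.3 / 3392.3 ≈ 396.93 mm.

397 mm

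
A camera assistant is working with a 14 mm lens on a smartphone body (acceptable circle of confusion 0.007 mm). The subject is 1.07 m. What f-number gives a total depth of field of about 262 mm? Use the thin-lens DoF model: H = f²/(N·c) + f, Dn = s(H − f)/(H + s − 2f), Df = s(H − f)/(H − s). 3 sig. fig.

f/3.20

Write h = H − f = f²/(N·c). The thin-lens limits are Dn = s·h/(h + (s−f)) and Df = s·h/(h − (s−f)), so DoF = Df − Dn = 2·s·(s−f)·h / (h² − (s−f)²).
That is a quadratic in h: DoF·h² − 2·s·(s−f)·h − DoF·(s−f)² = 0 ⇒ h = (s−f)·(s + √(s² + DoF²)) / DoF = 1056 × (1070 + √(1070² + 262²)) / 262 = 1056 × (1070 + 1101.61) / 262 ≈ 8752.7 mm.
Then N = f²/(c·h) = 14² / (0.007 × 8752.7) = 196 / 61.269 ≈ 3.20.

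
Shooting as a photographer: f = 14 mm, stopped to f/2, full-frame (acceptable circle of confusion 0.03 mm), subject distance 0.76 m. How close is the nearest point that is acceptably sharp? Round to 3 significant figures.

Hyperfocal distance H = f²/(N·c) + f = 14²/(2 × 0.03) + 14 = 196/0.06 + 14 ≈ 3280.7 mm ≈ 3.281 m.
Near limit Dn = s·(H − f)/(H + s − 2f) = 760 × (3280.7 − 14) / (3280.7 + 760 − 2 × 14) = 760 × 3266.7 / 4012.7 ≈ 618.71 mm ≈ 0.619 m.

0.619 m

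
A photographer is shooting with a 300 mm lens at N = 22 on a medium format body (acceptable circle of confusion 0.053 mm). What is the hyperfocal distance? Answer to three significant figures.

77.5 m

Hyperfocal distance H = f²/(N·c) + f = 300²/(22 × 0.053) + 300 = 90000/1.166 + 300 ≈ 77487.0 mm ≈ 77.5 m.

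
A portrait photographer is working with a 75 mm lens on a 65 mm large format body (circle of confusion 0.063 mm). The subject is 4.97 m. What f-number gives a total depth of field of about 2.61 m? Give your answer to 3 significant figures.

Write h = H − f = f²/(N·c). The thin-lens limits are Dn = s·h/(h + (s−f)) and Df = s·h/(h − (s−f)), so DoF = Df − Dn = 2·s·(s−f)·h / (h² − (s−f)²).
That is a quadratic in h: DoF·h² − 2·s·(s−f)·h − DoF·(s−f)² = 0 ⇒ h = (s−f)·(s + √(s² + DoF²)) / DoF = 4895 × (4970 + √(4970² + 2610²)) / 2610 = 4895 × (4970 + 5613.64) / 2610 ≈ 19849 mm.
Then N = f²/(c·h) = 75² / (0.063 × 19849) = 5625 / 1250.5 ≈ 4.50.

f/4.50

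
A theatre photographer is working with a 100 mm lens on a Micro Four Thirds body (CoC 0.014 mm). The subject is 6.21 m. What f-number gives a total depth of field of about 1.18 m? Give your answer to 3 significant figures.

f/11

Write h = H − f = f²/(N·c). The thin-lens limits are Dn = s·h/(h + (s−f)) and Df = s·h/(h − (s−f)), so DoF = Df − Dn = 2·s·(s−f)·h / (h² − (s−f)²).
That is a quadratic in h: DoF·h² − 2·s·(s−f)·h − DoF·(s−f)² = 0 ⇒ h = (s−f)·(s + √(s² + DoF²)) / DoF = 6110 × (6210 + √(6210² + 1180²)) / 1180 = 6110 × (6210 + 6321.12) / 1180 ≈ 64886 mm.
Then N = f²/(c·h) = 100² / (0.014 × 64886) = 10000 / 908.40 ≈ 11.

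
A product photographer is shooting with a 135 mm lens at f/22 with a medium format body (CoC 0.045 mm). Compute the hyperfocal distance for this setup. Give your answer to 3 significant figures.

18.5 m

Hyperfocal distance H = f²/(N·c) + f = 135²/(22 × 0.045) + 135 = 18225/0.99 + 135 ≈ 18544.1 mm ≈ 18.5 m.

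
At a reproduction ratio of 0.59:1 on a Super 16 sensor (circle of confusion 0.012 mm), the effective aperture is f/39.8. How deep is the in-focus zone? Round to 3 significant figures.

2.74 mm

At magnification m, DoF ≈ 2·N_eff·c/m² = 2 × 39.8 × 0.012 / 0.59² = 0.9552 / 0.3481 ≈ 2.74 mm.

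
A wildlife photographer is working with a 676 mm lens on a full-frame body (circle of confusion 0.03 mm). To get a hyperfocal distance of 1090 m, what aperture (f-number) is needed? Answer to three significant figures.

Rearrange H = f²/(N·c) + f for N: N = f² / ((H − f)·c).
N = 676² / ((1090000 − 676) × 0.03) = 456976 / 32680 ≈ 14.

f/14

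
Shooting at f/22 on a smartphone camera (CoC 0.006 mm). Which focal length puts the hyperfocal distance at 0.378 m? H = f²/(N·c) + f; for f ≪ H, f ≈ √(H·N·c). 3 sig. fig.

7.00 mm

From H = f²/(N·c) + f, with f ≪ H: f ≈ √(H·N·c) = √(378 × 22 × 0.006) = √49.896 ≈ 7.064 mm.
Exact: f² + N·c·f − N·c·H = 0 ⇒ f = (−N·c + √((N·c)² + 4·N·c·H))/2 = (−0.132 + √199.60)/2 ≈ 6.9980 mm ≈ 7.00 mm.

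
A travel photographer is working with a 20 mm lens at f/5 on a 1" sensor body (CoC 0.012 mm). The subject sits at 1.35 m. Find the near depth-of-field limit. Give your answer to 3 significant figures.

1.13 m

Hyperfocal distance H = f²/(N·c) + f = 20²/(5 × 0.012) + 20 = 400/0.06 + 20 ≈ 6686.7 mm ≈ 6.687 m.
Near limit Dn = s·(H − f)/(H + s − 2f) = 1350 × (6686.7 − 20) / (6686.7 + 1350 − 2 × 20) = 1350 × 6666.7 / 7996.7 ≈ 1125.5 mm ≈ 1.13 m.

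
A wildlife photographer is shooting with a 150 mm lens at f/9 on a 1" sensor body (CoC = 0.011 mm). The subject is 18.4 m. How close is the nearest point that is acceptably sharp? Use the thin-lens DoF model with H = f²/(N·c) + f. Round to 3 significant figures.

17.0 m

Hyperfocal distance H = f²/(N·c) + f = 150²/(9 × 0.011) + 150 = 22500/0.099 + 150 ≈ 227422.7 mm ≈ 227.4 m.
Near limit Dn = s·(H − f)/(H + s − 2f) = 18400 × (227422.7 − 150) / (227422.7 + 18400 − 2 × 150) = 18400 × 227272.7 / 245522.7 ≈ 17032 mm ≈ 17.0 m.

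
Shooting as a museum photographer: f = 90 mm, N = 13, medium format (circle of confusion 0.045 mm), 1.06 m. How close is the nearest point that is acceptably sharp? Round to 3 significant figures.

Hyperfocal distance H = f²/(N·c) + f = 90²/(13 × 0.045) + 90 = 8100/0.585 + 90 ≈ 13936.2 mm ≈ 13.94 m.
Near limit Dn = s·(H − f)/(H + s − 2f) = 1060 × (13936.2 − 90) / (13936.2 + 1060 − 2 × 90) = 1060 × 13846.2 / 14816.2 ≈ 990.60 mm ≈ 0.991 m.

0.991 m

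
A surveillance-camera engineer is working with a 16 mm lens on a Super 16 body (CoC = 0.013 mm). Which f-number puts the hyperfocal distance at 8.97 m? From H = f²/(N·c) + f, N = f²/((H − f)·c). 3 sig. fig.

f/2.20

Rearrange H = f²/(N·c) + f for N: N = f² / ((H − f)·c).
N = 16² / ((8970 − 16) × 0.013) = 256 / 116.4 ≈ 2.20.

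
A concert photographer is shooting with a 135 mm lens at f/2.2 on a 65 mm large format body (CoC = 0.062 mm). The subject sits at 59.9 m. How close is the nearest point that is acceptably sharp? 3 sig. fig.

41.4 m

Hyperfocal distance H = f²/(N·c) + f = 135²/(2.2 × 0.062) + 135 = 18225/0.1364 + 135 ≈ 133749.4 mm ≈ 133.7 m.
Near limit Dn = s·(H − f)/(H + s − 2f) = 59900 × (133749.4 − 135) / (133749.4 + 59900 − 2 × 135) = 59900 × 133614.4 / 193379.4 ≈ 41388 mm ≈ 41.4 m.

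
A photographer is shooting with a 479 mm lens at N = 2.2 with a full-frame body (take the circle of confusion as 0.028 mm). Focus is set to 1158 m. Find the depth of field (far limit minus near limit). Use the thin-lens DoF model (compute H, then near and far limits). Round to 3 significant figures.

Hyperfocal distance H = f²/(N·c) + f = 479²/(2.2 × 0.028) + 479 = 229441/0.0616 + 479 ≈ 3725170.6 mm ≈ 3725 m.
Near limit Dn = s·(H − f)/(H + s − 2f) = 1158000 × (3725170.6 − 479) / (3725170.6 + 1158000 − 2 × 479) = 1158000 × 3724691.6 / 4882212.6 ≈ 883450 mm.
Far limit Df = s·(H − f)/(H − s) = 1158000 × (3725170.6 − 479) / (3725170.6 − 1158000) = 1158000 × 3724691.6 / 2567170.6 ≈ 1680135 mm.
Depth of field = Df − Dn = 1680135 − 883450 ≈ 796685 mm ≈ 797 m.

797 m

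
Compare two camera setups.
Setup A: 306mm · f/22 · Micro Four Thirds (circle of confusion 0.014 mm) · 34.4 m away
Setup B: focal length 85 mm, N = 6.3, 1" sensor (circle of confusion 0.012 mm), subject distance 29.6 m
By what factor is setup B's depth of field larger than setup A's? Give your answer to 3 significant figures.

2.59

Setup A: H = 306²/(22×0.014) + 306 ≈ 304319.0 mm; DoF = Df − Dn = 38745.1 − 30931.2 ≈ 7813.9 mm.
Setup B: H = 85²/(6.3×0.012) + 85 ≈ 95653.8 mm; DoF = Df − Dn = 42826 − 22616 ≈ 20210 mm.
Ratio = 20210 / 7813.9 ≈ 2.59.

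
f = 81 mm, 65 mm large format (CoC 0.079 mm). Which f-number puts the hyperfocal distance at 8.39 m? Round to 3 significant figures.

Rearrange H = f²/(N·c) + f for N: N = f² / ((H − f)·c).
N = 81² / ((8390 − 81) × 0.079) = 6561 / 656.4 ≈ 10.

f/10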